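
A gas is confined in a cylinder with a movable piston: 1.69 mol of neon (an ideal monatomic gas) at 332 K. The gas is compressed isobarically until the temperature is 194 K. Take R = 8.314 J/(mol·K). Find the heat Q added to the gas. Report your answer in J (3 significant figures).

Isobaric: W = nRΔT = (1.69)(8.314)(-138) = -1939 J.
ΔU = nCᵥΔT with Cᵥ = 3R/2: ΔU = (1.69)(12.47)(-138) = -2908 J.
Q = ΔU + W = -2908 − 1939 = -4847 J.

Q ≈ -4850 J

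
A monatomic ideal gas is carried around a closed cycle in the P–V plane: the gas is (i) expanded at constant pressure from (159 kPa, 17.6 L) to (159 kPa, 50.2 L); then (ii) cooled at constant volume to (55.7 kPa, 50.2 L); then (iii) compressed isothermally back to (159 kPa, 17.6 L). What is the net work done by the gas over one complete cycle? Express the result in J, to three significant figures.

W_net ≈ 2250 J

Leg (i): W = PΔV = (159)(50.2 − 17.6) = 5183 J.
Leg (ii): W = 0.
Leg (iii): W = PᵢVᵢ ln(V_f/Vᵢ) = (2796) ln(17.6/50.2) = -2931 J.
W_net = 5183 − 2931 = 2253 J.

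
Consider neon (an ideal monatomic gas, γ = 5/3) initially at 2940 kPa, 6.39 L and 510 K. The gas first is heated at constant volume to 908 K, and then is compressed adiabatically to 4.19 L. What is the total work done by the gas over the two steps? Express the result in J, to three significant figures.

W_total ≈ -16300 J

Step 1 (isochoric): W = 0 (constant volume).
After step 1: P = 5234 kPa (V unchanged).
Step 2 (adiabatic): W = (P₁V₁ − P₂V₂)/(γ−1) = (33448 − 44315)/0.667 = -16302 J.
W_total = 0 − 16302 = -16302 J.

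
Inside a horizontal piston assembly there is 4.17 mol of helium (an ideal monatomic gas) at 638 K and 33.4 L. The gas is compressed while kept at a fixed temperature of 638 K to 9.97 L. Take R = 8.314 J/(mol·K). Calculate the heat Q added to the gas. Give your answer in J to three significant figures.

Isothermal ⇒ ΔU = 0, so Q = W = nRT ln(V₂/V₁).
Q = (4.17)(8.314)(638) ln(9.97/33.4) = 22119 × -1.209 = -26741 J.

Q ≈ -26700 J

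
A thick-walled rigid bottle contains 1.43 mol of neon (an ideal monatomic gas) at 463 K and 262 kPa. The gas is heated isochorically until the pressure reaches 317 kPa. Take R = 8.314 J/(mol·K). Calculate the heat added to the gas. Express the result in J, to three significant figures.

Constant volume ⇒ W = 0, so Q = ΔU = nCᵥΔT with Cᵥ = 3R/2 = 12.47 J/(mol·K).
At constant V, T₂/T₁ = P₂/P₁ ⇒ ΔT = T₁(P₂/P₁ − 1) = 463·(317/262 − 1) = 97.19 K.
ΔU = (1.43)(12.47)(97.19) = 1733 J.

Q ≈ 1730 J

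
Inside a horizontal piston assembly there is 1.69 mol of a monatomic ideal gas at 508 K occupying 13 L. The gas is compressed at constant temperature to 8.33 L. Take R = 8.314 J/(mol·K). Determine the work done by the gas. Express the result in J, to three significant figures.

W ≈ -3180 J

Isothermal: W = nRT ln(V₂/V₁).
W = (1.69)(8.314)(508) × ln(8.33/13)
  = 7138 × -0.4451
W_by_gas = -3177 J.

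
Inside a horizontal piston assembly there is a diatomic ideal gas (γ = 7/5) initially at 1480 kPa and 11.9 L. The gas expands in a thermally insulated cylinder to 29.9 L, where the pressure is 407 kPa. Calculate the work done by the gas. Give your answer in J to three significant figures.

Adiabatic: W = (P₁V₁ − P₂V₂)/(γ − 1) with γ = 7/5.
P₁V₁ = 17612 J, P₂V₂ = 12169 J.
W = (17612 − 12169) / 0.4 = 13607 J.

W ≈ 13600 J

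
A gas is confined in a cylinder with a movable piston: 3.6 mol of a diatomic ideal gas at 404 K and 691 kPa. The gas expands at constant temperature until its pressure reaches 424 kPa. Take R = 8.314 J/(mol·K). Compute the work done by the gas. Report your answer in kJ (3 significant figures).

W ≈ 5.91 kJ

Isothermal process: W = nRT ln(V₂/V₁) = nRT ln(P₁/P₂).
W = (3.6)(8.314)(404) × ln(691/424)
  = 12092 × ln(1.63) = 12092 × 0.4884
W_by_gas = 5906 J.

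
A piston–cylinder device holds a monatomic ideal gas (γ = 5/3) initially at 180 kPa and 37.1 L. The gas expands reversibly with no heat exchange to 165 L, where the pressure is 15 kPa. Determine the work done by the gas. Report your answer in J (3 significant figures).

Adiabatic: W = (P₁V₁ − P₂V₂)/(γ − 1) with γ = 5/3.
P₁V₁ = 6678 J, P₂V₂ = 2475 J.
W = (6678 − 2475) / 0.6667 = 6304 J.

W ≈ 6300 J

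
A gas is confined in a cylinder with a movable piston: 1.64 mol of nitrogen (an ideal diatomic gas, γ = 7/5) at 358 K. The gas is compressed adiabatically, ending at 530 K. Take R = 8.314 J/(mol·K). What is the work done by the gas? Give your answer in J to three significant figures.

W ≈ -5860 J

Adiabatic ⇒ Q = 0, so W_by = −ΔU = nCᵥ(T₁ − T₂).
Cᵥ = 5R/2 = 20.79 J/(mol·K).
W = (1.64)(20.79)(358 − 530) = -5863 J.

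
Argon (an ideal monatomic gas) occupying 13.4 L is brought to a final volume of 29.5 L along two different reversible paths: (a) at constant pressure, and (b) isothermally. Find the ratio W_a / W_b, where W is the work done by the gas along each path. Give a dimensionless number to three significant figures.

Path (a) isobaric: W = P₁(V₂ − V₁) → W_a/(P₁V₁) = 1.201.
Path (b) isothermal: W = P₁V₁ ln(V₂/V₁) → W_b/(P₁V₁) = 0.7891.
W_a / W_b = 1.201 / 0.7891 = 1.523.

W_a / W_b ≈ 1.52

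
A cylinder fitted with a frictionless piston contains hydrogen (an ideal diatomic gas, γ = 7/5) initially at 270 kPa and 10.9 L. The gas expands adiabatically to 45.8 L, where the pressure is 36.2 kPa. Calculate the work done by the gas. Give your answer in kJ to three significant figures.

Adiabatic: W = (P₁V₁ − P₂V₂)/(γ − 1) with γ = 7/5.
P₁V₁ = 2943 J, P₂V₂ = 1658 J.
W = (2943 − 1658) / 0.4 = 3213 J.

W ≈ 3.21 kJ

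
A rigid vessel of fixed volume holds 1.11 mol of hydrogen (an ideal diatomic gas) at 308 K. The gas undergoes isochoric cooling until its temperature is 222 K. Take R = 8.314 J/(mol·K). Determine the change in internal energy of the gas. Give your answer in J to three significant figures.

ΔU ≈ -1980 J

Constant volume ⇒ W = 0, so Q = ΔU = nCᵥΔT with Cᵥ = 5R/2 = 20.79 J/(mol·K).
ΔU = (1.11)(20.79)(222 − 308) = -1984 J.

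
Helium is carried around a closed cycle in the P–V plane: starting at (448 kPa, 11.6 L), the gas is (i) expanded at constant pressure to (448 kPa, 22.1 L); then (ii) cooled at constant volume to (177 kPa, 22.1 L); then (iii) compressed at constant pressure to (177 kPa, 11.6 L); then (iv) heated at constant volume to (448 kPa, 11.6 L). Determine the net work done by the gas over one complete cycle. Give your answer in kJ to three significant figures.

W_net ≈ 2.85 kJ

Constant-volume legs do no work.
W(i) = (448)(22.1 − 11.6) = 4704 J; W(iii) = (177)(11.6 − 22.1) = -1859 J.
W_net = 4704 − 1859 = 2846 J (the clockwise enclosed area).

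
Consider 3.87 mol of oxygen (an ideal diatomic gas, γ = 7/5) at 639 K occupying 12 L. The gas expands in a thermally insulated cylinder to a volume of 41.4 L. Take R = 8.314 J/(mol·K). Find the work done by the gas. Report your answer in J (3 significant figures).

W ≈ 20100 J

Adiabatic: TV^(γ−1) = const with γ = 7/5.
T₂ = T₁ (V₁/V₂)^(γ−1) = 639 × (12/41.4)^0.4 = 639 × 0.6094 = 389.4 K.
W_by = nCᵥ(T₁ − T₂) = (3.87)(20.79)(639 − 389.4) = 20079 J.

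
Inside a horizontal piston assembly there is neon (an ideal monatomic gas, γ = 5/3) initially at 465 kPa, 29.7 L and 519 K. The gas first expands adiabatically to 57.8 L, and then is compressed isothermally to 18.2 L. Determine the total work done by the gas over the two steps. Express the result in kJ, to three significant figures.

Step 1 (adiabatic): W = (P₁V₁ − P₂V₂)/(γ−1) = (13810 − 8860)/0.667 = 7426 J.
After step 1: P = 153.3 kPa, V = 57.8 L, T = 333 K.
Step 2 (isothermal): W = P₁V₁ ln(V₂/V₁) = (8860) ln(18.2/57.8) = -10238 J.
W_total = 7426 − 10238 = -2812 J.

W_total ≈ -2.81 kJ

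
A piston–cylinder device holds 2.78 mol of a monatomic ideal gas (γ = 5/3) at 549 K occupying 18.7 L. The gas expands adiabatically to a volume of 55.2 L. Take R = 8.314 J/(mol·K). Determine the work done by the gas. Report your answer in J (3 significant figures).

Adiabatic: TV^(γ−1) = const with γ = 5/3.
T₂ = T₁ (V₁/V₂)^(γ−1) = 549 × (18.7/55.2)^0.667 = 549 × 0.486 = 266.8 K.
W_by = nCᵥ(T₁ − T₂) = (2.78)(12.47)(549 − 266.8) = 9784 J.

W ≈ 9780 J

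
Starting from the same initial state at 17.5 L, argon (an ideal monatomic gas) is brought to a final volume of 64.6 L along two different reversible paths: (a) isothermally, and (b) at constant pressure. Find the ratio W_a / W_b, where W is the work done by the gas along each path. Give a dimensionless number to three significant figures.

W_a / W_b ≈ 0.485

Path (a) isothermal: W = P₁V₁ ln(V₂/V₁) → W_a/(P₁V₁) = 1.306.
Path (b) isobaric: W = P₁(V₂ − V₁) → W_b/(P₁V₁) = 2.691.
W_a / W_b = 1.306 / 2.691 = 0.4852.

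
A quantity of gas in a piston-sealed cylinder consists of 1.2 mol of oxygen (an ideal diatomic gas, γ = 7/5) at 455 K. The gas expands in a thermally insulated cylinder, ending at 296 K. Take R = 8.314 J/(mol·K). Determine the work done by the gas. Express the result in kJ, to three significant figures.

W ≈ 3.97 kJ

Adiabatic ⇒ Q = 0, so W_by = −ΔU = nCᵥ(T₁ − T₂).
Cᵥ = 5R/2 = 20.79 J/(mol·K).
W = (1.2)(20.79)(455 − 296) = 3966 J.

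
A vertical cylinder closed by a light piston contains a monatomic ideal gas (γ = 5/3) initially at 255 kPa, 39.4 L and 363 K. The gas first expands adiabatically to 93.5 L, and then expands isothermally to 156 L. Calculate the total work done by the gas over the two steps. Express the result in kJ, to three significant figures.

W_total ≈ 9.49 kJ

Step 1 (adiabatic): W = (P₁V₁ − P₂V₂)/(γ−1) = (10047 − 5647)/0.667 = 6600 J.
After step 1: P = 60.4 kPa, V = 93.5 L, T = 204 K.
Step 2 (isothermal): W = P₁V₁ ln(V₂/V₁) = (5647) ln(156/93.5) = 2891 J.
W_total = 6600 + 2891 = 9491 J.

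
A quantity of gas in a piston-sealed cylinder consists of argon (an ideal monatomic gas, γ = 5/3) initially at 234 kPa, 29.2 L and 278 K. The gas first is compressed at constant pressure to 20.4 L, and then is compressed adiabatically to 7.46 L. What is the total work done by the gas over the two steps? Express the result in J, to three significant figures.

W_total ≈ -8900 J

Step 1 (isobaric): W = PΔV = (234 kPa)(20.4 − 29.2 L) = -2059 J.
After step 1: P = 234 kPa, V = 20.4 L, T = 194.2 K.
Step 2 (adiabatic): W = (P₁V₁ − P₂V₂)/(γ−1) = (4774 − 9335)/0.667 = -6842 J.
W_total = -2059 − 6842 = -8901 J.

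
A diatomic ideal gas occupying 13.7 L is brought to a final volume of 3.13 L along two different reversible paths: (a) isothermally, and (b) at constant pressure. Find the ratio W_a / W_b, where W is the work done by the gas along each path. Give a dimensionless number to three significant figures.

Path (a) isothermal: W = P₁V₁ ln(V₂/V₁) → W_a/(P₁V₁) = -1.476.
Path (b) isobaric: W = P₁(V₂ − V₁) → W_b/(P₁V₁) = -0.7715.
W_a / W_b = -1.476 / -0.7715 = 1.914.

W_a / W_b ≈ 1.91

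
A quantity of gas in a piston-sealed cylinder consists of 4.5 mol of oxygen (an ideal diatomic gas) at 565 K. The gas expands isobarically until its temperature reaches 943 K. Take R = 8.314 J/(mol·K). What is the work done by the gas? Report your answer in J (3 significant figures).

Isobaric: W = P ΔV = nR ΔT.
W = (4.5)(8.314)(943 − 565) = 14142 J.

W ≈ 14100 J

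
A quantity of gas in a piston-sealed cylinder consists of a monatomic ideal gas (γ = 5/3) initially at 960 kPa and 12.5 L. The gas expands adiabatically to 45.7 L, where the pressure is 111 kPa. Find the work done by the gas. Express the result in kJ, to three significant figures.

W ≈ 10.4 kJ

Adiabatic: W = (P₁V₁ − P₂V₂)/(γ − 1) with γ = 5/3.
P₁V₁ = 12000 J, P₂V₂ = 5073 J.
W = (12000 − 5073) / 0.6667 = 10391 J.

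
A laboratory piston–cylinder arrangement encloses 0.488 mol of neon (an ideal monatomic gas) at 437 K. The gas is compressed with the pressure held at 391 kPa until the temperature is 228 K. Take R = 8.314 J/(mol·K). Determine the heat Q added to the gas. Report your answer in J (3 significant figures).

Isobaric: W = nRΔT = (0.488)(8.314)(-209) = -848 J.
ΔU = nCᵥΔT with Cᵥ = 3R/2: ΔU = (0.488)(12.47)(-209) = -1272 J.
Q = ΔU + W = -1272 − 848 = -2120 J.

Q ≈ -2120 J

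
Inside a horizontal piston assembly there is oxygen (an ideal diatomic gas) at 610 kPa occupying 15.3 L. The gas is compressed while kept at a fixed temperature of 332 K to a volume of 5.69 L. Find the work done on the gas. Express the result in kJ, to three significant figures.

W ≈ 9.23 kJ

Isothermal: W = nRT ln(V₂/V₁) = P₁V₁ ln(V₂/V₁).
P₁V₁ = (610 kPa)(15.3 L) = 9333 J.
W = 9333 × ln(5.69/15.3) = 9333 × -0.9891
W_by_gas = -9232 J; work on gas = −W_by = 9232 J.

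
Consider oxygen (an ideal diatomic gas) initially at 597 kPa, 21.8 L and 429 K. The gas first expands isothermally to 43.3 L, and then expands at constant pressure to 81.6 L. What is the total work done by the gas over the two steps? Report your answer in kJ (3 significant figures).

Step 1 (isothermal): W = P₁V₁ ln(V₂/V₁) = (13015) ln(43.3/21.8) = 8931 J.
After step 1: P = 300.6 kPa, V = 43.3 L, T = 429 K.
Step 2 (isobaric): W = PΔV = (300.6 kPa)(81.6 − 43.3 L) = 11512 J.
W_total = 8931 + 11512 = 20443 J.

W_total ≈ 20.4 kJ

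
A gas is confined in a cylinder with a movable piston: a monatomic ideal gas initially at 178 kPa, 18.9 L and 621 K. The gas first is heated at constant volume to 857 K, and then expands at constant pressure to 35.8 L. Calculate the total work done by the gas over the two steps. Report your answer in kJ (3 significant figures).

Step 1 (isochoric): W = 0 (constant volume).
After step 1: P = 245.6 kPa (V unchanged).
Step 2 (isobaric): W = PΔV = (245.6 kPa)(35.8 − 18.9 L) = 4151 J.
W_total = 0 + 4151 = 4151 J.

W_total ≈ 4.15 kJ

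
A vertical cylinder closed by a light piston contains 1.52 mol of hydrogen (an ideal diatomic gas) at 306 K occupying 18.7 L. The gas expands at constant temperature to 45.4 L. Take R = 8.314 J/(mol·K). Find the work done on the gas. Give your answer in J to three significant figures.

Isothermal: W = nRT ln(V₂/V₁).
W = (1.52)(8.314)(306) × ln(45.4/18.7)
  = 3867 × 0.887
W_by_gas = 3430 J; work on gas = −W_by = -3430 J.

W ≈ -3430 J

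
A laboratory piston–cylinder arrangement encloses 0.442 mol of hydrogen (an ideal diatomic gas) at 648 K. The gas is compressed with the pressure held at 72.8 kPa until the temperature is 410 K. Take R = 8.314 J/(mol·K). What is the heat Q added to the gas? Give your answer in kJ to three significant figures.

Q ≈ -3.06 kJ

Isobaric: W = nRΔT = (0.442)(8.314)(-238) = -874.6 J.
ΔU = nCᵥΔT with Cᵥ = 5R/2: ΔU = (0.442)(20.79)(-238) = -2186 J.
Q = ΔU + W = -2186 − 874.6 = -3061 J.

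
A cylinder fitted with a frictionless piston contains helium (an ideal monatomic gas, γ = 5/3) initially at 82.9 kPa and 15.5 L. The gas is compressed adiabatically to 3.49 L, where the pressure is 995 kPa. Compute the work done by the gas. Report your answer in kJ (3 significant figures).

Adiabatic: W = (P₁V₁ − P₂V₂)/(γ − 1) with γ = 5/3.
P₁V₁ = 1285 J, P₂V₂ = 3473 J.
W = (1285 − 3473) / 0.6667 = -3281 J.

W ≈ -3.28 kJ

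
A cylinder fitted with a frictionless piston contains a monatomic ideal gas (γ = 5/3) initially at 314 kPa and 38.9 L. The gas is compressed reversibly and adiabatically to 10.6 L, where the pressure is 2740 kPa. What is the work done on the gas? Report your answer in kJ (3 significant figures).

Adiabatic: W = (P₁V₁ − P₂V₂)/(γ − 1) with γ = 5/3.
P₁V₁ = 12215 J, P₂V₂ = 29044 J.
W = (12215 − 29044) / 0.6667 = -25244 J.
Work on gas = −W_by = 25244 J.

W ≈ 25.2 kJ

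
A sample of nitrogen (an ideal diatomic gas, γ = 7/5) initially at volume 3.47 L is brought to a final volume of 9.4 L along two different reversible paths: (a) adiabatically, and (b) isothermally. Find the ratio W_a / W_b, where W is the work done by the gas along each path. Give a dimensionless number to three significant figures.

W_a / W_b ≈ 0.825

Path (a) adiabatic: W = P₁V₁(1 − (V₁/V₂)^(γ−1))/(γ−1) → W_a/(P₁V₁) = 0.8219.
Path (b) isothermal: W = P₁V₁ ln(V₂/V₁) → W_b/(P₁V₁) = 0.9966.
W_a / W_b = 0.8219 / 0.9966 = 0.8247.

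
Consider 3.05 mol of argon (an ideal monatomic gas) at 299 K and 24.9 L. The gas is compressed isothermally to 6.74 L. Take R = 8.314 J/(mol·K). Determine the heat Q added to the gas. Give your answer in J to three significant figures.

Isothermal ⇒ ΔU = 0, so Q = W = nRT ln(V₂/V₁).
Q = (3.05)(8.314)(299) ln(6.74/24.9) = 7582 × -1.307 = -9908 J.

Q ≈ -9910 J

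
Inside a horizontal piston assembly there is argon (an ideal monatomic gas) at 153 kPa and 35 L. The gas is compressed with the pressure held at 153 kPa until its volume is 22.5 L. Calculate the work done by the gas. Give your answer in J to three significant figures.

W ≈ -1910 J

Isobaric: W = P ΔV.
W = (153 kPa)(22.5 − 35 L) = (153)(-12.5) = -1912 J.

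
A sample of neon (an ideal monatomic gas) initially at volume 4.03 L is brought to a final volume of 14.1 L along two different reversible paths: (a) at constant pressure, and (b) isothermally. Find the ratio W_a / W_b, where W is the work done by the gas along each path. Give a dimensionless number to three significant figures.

Path (a) isobaric: W = P₁(V₂ − V₁) → W_a/(P₁V₁) = 2.499.
Path (b) isothermal: W = P₁V₁ ln(V₂/V₁) → W_b/(P₁V₁) = 1.252.
W_a / W_b = 2.499 / 1.252 = 1.995.

W_a / W_b ≈ 2.00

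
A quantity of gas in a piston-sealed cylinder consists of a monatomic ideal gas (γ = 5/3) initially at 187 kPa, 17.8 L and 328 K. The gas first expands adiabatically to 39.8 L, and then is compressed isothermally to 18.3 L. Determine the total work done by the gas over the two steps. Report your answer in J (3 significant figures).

Step 1 (adiabatic): W = (P₁V₁ − P₂V₂)/(γ−1) = (3329 − 1947)/0.667 = 2073 J.
After step 1: P = 48.91 kPa, V = 39.8 L, T = 191.8 K.
Step 2 (isothermal): W = P₁V₁ ln(V₂/V₁) = (1947) ln(18.3/39.8) = -1512 J.
W_total = 2073 − 1512 = 560.5 J.

W_total ≈ 560 J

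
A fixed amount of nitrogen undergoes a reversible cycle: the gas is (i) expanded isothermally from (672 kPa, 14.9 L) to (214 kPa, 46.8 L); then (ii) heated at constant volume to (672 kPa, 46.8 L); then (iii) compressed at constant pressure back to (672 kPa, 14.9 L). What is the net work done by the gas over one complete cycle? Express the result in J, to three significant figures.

Leg (i): W = PᵢVᵢ ln(V_f/Vᵢ) = (10013) ln(46.8/14.9) = 11460 J.
Leg (ii): W = 0.
Leg (iii): W = PΔV = (672)(14.9 − 46.8) = -21437 J.
W_net = 11460 − 21437 = -9977 J.

W_net ≈ -9980 J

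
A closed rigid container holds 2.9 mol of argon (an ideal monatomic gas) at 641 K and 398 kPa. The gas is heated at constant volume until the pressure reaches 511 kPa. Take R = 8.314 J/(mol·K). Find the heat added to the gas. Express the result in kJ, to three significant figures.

Constant volume ⇒ W = 0, so Q = ΔU = nCᵥΔT with Cᵥ = 3R/2 = 12.47 J/(mol·K).
At constant V, T₂/T₁ = P₂/P₁ ⇒ ΔT = T₁(P₂/P₁ − 1) = 641·(511/398 − 1) = 182 K.
ΔU = (2.9)(12.47)(182) = 6582 J.

Q ≈ 6.58 kJ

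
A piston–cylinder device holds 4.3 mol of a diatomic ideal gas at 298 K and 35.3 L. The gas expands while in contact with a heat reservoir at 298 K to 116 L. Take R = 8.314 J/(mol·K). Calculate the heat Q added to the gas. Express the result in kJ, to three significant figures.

Q ≈ 12.7 kJ

Isothermal ⇒ ΔU = 0, so Q = W = nRT ln(V₂/V₁).
Q = (4.3)(8.314)(298) ln(116/35.3) = 10654 × 1.19 = 12675 J.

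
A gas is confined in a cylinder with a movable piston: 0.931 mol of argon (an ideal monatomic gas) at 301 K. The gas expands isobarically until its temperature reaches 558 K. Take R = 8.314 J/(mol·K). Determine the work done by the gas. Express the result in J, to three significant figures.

Isobaric: W = P ΔV = nR ΔT.
W = (0.931)(8.314)(558 − 301) = 1989 J.

W ≈ 1990 J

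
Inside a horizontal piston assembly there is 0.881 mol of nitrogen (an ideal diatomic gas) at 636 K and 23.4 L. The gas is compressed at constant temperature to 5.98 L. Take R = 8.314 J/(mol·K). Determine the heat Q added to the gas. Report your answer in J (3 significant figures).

Isothermal ⇒ ΔU = 0, so Q = W = nRT ln(V₂/V₁).
Q = (0.881)(8.314)(636) ln(5.98/23.4) = 4658 × -1.364 = -6356 J.

Q ≈ -6360 J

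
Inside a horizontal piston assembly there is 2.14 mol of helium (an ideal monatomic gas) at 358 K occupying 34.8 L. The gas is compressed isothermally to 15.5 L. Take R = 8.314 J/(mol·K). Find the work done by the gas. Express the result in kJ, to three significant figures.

Isothermal: W = nRT ln(V₂/V₁).
W = (2.14)(8.314)(358) × ln(15.5/34.8)
  = 6370 × -0.8088
W_by_gas = -5152 J.

W ≈ -5.15 kJ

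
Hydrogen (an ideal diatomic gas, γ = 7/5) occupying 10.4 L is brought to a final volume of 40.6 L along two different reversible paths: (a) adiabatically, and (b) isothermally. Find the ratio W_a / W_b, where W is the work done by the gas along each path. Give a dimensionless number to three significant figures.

Path (a) adiabatic: W = P₁V₁(1 − (V₁/V₂)^(γ−1))/(γ−1) → W_a/(P₁V₁) = 1.05.
Path (b) isothermal: W = P₁V₁ ln(V₂/V₁) → W_b/(P₁V₁) = 1.362.
W_a / W_b = 1.05 / 1.362 = 0.771.

W_a / W_b ≈ 0.771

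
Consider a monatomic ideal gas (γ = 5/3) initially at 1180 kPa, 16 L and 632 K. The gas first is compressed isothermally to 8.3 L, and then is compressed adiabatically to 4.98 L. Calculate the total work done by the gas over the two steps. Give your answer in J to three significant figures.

Step 1 (isothermal): W = P₁V₁ ln(V₂/V₁) = (18880) ln(8.3/16) = -12392 J.
After step 1: P = 2275 kPa, V = 8.3 L, T = 632 K.
Step 2 (adiabatic): W = (P₁V₁ − P₂V₂)/(γ−1) = (18880 − 26540)/0.667 = -11490 J.
W_total = -12392 − 11490 = -23882 J.

W_total ≈ -23900 J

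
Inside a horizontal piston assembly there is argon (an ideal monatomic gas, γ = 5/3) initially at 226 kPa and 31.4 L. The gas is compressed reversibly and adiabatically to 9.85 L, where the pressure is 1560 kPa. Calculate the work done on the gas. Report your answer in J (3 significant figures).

Adiabatic: W = (P₁V₁ − P₂V₂)/(γ − 1) with γ = 5/3.
P₁V₁ = 7096 J, P₂V₂ = 15366 J.
W = (7096 − 15366) / 0.6667 = -12404 J.
Work on gas = −W_by = 12404 J.

W ≈ 12400 J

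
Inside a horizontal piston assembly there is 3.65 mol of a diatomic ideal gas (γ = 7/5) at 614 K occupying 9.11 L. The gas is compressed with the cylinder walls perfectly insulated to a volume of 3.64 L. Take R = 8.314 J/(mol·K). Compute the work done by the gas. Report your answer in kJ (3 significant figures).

W ≈ -20.7 kJ

Adiabatic: TV^(γ−1) = const with γ = 7/5.
T₂ = T₁ (V₁/V₂)^(γ−1) = 614 × (9.11/3.64)^0.4 = 614 × 1.443 = 886.2 K.
W_by = nCᵥ(T₁ − T₂) = (3.65)(20.79)(614 − 886.2) = -20651 J.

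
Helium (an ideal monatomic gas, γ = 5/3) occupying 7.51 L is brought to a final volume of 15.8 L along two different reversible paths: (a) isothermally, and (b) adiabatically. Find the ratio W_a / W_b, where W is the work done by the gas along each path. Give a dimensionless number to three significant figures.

Path (a) isothermal: W = P₁V₁ ln(V₂/V₁) → W_a/(P₁V₁) = 0.7438.
Path (b) adiabatic: W = P₁V₁(1 − (V₁/V₂)^(γ−1))/(γ−1) → W_b/(P₁V₁) = 0.5864.
W_a / W_b = 0.7438 / 0.5864 = 1.268.

W_a / W_b ≈ 1.27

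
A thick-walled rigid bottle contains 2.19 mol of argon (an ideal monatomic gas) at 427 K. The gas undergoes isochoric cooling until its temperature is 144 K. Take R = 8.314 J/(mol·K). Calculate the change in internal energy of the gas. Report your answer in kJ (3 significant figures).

ΔU ≈ -7.73 kJ

Constant volume ⇒ W = 0, so Q = ΔU = nCᵥΔT with Cᵥ = 3R/2 = 12.47 J/(mol·K).
ΔU = (2.19)(12.47)(144 − 427) = -7729 J.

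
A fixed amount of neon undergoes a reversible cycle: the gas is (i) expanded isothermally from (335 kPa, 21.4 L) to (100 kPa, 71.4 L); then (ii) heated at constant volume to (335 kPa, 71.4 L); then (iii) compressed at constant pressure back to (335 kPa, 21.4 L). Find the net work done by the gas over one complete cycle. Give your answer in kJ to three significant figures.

Leg (i): W = PᵢVᵢ ln(V_f/Vᵢ) = (7169) ln(71.4/21.4) = 8638 J.
Leg (ii): W = 0.
Leg (iii): W = PΔV = (335)(21.4 − 71.4) = -16750 J.
W_net = 8638 − 16750 = -8112 J.

W_net ≈ -8.11 kJ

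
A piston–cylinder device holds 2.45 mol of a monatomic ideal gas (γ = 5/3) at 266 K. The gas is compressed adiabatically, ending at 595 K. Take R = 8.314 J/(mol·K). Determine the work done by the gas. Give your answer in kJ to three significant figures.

W ≈ -10.1 kJ

Adiabatic ⇒ Q = 0, so W_by = −ΔU = nCᵥ(T₁ − T₂).
Cᵥ = 3R/2 = 12.47 J/(mol·K).
W = (2.45)(12.47)(266 − 595) = -10052 J.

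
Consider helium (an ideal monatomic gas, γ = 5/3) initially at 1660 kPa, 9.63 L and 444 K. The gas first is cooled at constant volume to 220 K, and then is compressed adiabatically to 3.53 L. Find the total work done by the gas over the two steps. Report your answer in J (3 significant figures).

Step 1 (isochoric): W = 0 (constant volume).
After step 1: P = 822.5 kPa (V unchanged).
Step 2 (adiabatic): W = (P₁V₁ − P₂V₂)/(γ−1) = (7921 − 15465)/0.667 = -11316 J.
W_total = 0 − 11316 = -11316 J.

W_total ≈ -11300 J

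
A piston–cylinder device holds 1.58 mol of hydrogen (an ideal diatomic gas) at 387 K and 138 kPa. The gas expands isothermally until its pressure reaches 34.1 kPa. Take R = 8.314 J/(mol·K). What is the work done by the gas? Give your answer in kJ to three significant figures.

W ≈ 7.11 kJ

Isothermal process: W = nRT ln(V₂/V₁) = nRT ln(P₁/P₂).
W = (1.58)(8.314)(387) × ln(138/34.1)
  = 5084 × ln(4.047) = 5084 × 1.398
W_by_gas = 7107 J.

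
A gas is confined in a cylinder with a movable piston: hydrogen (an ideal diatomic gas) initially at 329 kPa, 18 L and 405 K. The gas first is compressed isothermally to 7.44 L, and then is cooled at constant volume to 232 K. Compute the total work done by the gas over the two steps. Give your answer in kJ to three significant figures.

W_total ≈ -5.23 kJ

Step 1 (isothermal): W = P₁V₁ ln(V₂/V₁) = (5922) ln(7.44/18) = -5232 J.
Step 2 (isochoric): W = 0 (constant volume).
W_total = -5232 + 0 = -5232 J.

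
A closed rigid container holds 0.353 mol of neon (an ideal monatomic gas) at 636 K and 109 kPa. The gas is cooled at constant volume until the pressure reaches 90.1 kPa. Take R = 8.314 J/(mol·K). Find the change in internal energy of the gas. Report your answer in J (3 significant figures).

Constant volume ⇒ W = 0, so Q = ΔU = nCᵥΔT with Cᵥ = 3R/2 = 12.47 J/(mol·K).
At constant V, T₂/T₁ = P₂/P₁ ⇒ ΔT = T₁(P₂/P₁ − 1) = 636·(90.1/109 − 1) = -110.3 K.
ΔU = (0.353)(12.47)(-110.3) = -485.5 J.

ΔU ≈ -485 J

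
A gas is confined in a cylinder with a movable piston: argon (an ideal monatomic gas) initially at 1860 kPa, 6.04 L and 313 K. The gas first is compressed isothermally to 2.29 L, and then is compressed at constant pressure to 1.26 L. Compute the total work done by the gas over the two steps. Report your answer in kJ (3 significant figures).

W_total ≈ -15.9 kJ

Step 1 (isothermal): W = P₁V₁ ln(V₂/V₁) = (11234) ln(2.29/6.04) = -10896 J.
After step 1: P = 4906 kPa, V = 2.29 L, T = 313 K.
Step 2 (isobaric): W = PΔV = (4906 kPa)(1.26 − 2.29 L) = -5053 J.
W_total = -10896 − 5053 = -15949 J.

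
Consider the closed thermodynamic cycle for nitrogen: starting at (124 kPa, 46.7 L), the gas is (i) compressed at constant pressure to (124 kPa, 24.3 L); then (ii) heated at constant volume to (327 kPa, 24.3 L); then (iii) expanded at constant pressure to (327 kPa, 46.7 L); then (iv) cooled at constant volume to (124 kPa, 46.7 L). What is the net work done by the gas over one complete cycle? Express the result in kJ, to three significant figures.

W_net ≈ 4.55 kJ

Constant-volume legs do no work.
W(i) = (124)(24.3 − 46.7) = -2778 J; W(iii) = (327)(46.7 − 24.3) = 7325 J.
W_net = -2778 + 7325 = 4547 J (the clockwise enclosed area).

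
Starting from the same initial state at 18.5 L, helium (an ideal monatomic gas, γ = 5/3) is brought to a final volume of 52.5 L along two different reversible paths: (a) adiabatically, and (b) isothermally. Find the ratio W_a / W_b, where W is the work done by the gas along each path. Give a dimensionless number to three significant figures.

W_a / W_b ≈ 0.721

Path (a) adiabatic: W = P₁V₁(1 − (V₁/V₂)^(γ−1))/(γ−1) → W_a/(P₁V₁) = 0.7517.
Path (b) isothermal: W = P₁V₁ ln(V₂/V₁) → W_b/(P₁V₁) = 1.043.
W_a / W_b = 0.7517 / 1.043 = 0.7206.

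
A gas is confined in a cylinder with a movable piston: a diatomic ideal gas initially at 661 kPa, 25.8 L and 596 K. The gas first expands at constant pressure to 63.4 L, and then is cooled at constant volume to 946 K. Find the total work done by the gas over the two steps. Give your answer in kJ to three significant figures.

W_total ≈ 24.9 kJ

Step 1 (isobaric): W = PΔV = (661 kPa)(63.4 − 25.8 L) = 24854 J.
Step 2 (isochoric): W = 0 (constant volume).
W_total = 24854 + 0 = 24854 J.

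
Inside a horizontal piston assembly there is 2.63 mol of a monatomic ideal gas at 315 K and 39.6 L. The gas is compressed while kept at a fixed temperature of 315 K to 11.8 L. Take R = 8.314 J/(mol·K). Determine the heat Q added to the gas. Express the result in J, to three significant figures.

Isothermal ⇒ ΔU = 0, so Q = W = nRT ln(V₂/V₁).
Q = (2.63)(8.314)(315) ln(11.8/39.6) = 6888 × -1.211 = -8339 J.

Q ≈ -8340 J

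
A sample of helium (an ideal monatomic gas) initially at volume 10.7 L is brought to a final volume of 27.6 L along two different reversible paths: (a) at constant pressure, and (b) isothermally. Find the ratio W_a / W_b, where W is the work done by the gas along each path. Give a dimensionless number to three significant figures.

Path (a) isobaric: W = P₁(V₂ − V₁) → W_a/(P₁V₁) = 1.579.
Path (b) isothermal: W = P₁V₁ ln(V₂/V₁) → W_b/(P₁V₁) = 0.9476.
W_a / W_b = 1.579 / 0.9476 = 1.667.

W_a / W_b ≈ 1.67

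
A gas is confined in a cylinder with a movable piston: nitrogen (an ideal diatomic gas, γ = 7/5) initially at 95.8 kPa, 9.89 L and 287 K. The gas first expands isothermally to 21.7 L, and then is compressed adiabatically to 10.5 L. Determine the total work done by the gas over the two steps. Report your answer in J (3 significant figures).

Step 1 (isothermal): W = P₁V₁ ln(V₂/V₁) = (947.5) ln(21.7/9.89) = 744.5 J.
After step 1: P = 43.66 kPa, V = 21.7 L, T = 287 K.
Step 2 (adiabatic): W = (P₁V₁ − P₂V₂)/(γ−1) = (947.5 − 1267)/0.4 = -798.1 J.
W_total = 744.5 − 798.1 = -53.56 J.

W_total ≈ -53.6 J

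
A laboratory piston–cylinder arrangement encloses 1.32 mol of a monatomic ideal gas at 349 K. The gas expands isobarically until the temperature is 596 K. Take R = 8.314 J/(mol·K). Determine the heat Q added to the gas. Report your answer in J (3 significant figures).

Isobaric: W = nRΔT = (1.32)(8.314)(247) = 2711 J.
ΔU = nCᵥΔT with Cᵥ = 3R/2: ΔU = (1.32)(12.47)(247) = 4066 J.
Q = ΔU + W = 4066 + 2711 = 6777 J.

Q ≈ 6780 J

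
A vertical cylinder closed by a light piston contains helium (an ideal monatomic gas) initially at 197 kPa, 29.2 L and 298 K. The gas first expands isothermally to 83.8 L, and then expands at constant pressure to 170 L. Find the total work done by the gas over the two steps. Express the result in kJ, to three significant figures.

W_total ≈ 12.0 kJ

Step 1 (isothermal): W = P₁V₁ ln(V₂/V₁) = (5752) ln(83.8/29.2) = 6065 J.
After step 1: P = 68.64 kPa, V = 83.8 L, T = 298 K.
Step 2 (isobaric): W = PΔV = (68.64 kPa)(170 − 83.8 L) = 5917 J.
W_total = 6065 + 5917 = 11982 J.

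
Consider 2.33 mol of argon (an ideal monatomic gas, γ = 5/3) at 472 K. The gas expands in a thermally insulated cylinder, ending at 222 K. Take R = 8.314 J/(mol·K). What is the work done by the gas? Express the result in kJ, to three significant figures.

W ≈ 7.26 kJ

Adiabatic ⇒ Q = 0, so W_by = −ΔU = nCᵥ(T₁ − T₂).
Cᵥ = 3R/2 = 12.47 J/(mol·K).
W = (2.33)(12.47)(472 − 222) = 7264 J.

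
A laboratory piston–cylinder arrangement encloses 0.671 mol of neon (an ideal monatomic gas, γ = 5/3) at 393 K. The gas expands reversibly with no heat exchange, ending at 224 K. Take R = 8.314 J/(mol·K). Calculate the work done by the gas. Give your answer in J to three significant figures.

Adiabatic ⇒ Q = 0, so W_by = −ΔU = nCᵥ(T₁ − T₂).
Cᵥ = 3R/2 = 12.47 J/(mol·K).
W = (0.671)(12.47)(393 − 224) = 1414 J.

W ≈ 1410 J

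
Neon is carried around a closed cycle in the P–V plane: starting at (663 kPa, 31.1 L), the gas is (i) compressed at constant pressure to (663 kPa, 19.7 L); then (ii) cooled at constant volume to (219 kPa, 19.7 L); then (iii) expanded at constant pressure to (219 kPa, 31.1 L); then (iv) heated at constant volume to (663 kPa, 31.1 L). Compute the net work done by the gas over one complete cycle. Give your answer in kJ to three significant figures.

Constant-volume legs do no work.
W(i) = (663)(19.7 − 31.1) = -7558 J; W(iii) = (219)(31.1 − 19.7) = 2497 J.
W_net = -7558 + 2497 = -5062 J (the counter-clockwise enclosed area).

W_net ≈ -5.06 kJ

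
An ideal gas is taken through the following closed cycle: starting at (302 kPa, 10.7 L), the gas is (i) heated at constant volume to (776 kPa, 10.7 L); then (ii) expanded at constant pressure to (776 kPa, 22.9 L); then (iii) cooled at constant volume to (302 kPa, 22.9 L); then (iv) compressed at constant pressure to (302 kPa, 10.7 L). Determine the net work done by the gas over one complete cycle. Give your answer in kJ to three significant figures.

Constant-volume legs do no work.
W(ii) = (776)(22.9 − 10.7) = 9467 J; W(iv) = (302)(10.7 − 22.9) = -3684 J.
W_net = 9467 − 3684 = 5783 J (the clockwise enclosed area).

W_net ≈ 5.78 kJ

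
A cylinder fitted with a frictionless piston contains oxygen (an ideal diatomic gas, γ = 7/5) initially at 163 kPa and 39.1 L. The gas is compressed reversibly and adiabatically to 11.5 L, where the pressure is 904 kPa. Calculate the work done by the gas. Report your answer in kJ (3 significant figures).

Adiabatic: W = (P₁V₁ − P₂V₂)/(γ − 1) with γ = 7/5.
P₁V₁ = 6373 J, P₂V₂ = 10396 J.
W = (6373 − 10396) / 0.4 = -10057 J.

W ≈ -10.1 kJ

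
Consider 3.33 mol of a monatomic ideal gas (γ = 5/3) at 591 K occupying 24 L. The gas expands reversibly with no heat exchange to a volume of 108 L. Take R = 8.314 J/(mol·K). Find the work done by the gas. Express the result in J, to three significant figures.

W ≈ 15500 J

Adiabatic: TV^(γ−1) = const with γ = 5/3.
T₂ = T₁ (V₁/V₂)^(γ−1) = 591 × (24/108)^0.667 = 591 × 0.3669 = 216.8 K.
W_by = nCᵥ(T₁ − T₂) = (3.33)(12.47)(591 − 216.8) = 15539 J.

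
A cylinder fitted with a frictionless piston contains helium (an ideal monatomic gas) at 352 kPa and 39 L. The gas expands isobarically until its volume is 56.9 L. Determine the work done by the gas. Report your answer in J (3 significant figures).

Isobaric: W = P ΔV.
W = (352 kPa)(56.9 − 39 L) = (352)(17.9) = 6301 J.

W ≈ 6300 J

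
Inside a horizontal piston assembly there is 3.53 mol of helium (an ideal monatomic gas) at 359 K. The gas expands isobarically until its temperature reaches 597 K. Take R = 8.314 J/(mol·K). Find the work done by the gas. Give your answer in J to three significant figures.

W ≈ 6980 J

Isobaric: W = P ΔV = nR ΔT.
W = (3.53)(8.314)(597 − 359) = 6985 J.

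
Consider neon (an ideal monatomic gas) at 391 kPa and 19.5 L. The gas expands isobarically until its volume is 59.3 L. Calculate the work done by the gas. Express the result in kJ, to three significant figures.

W ≈ 15.6 kJ

Isobaric: W = P ΔV.
W = (391 kPa)(59.3 − 19.5 L) = (391)(39.8) = 15562 J.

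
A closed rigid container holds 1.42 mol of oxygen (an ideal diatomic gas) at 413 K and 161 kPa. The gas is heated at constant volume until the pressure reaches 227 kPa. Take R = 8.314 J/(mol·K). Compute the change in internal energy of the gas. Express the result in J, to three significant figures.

ΔU ≈ 5000 J

Constant volume ⇒ W = 0, so Q = ΔU = nCᵥΔT with Cᵥ = 5R/2 = 20.79 J/(mol·K).
At constant V, T₂/T₁ = P₂/P₁ ⇒ ΔT = T₁(P₂/P₁ − 1) = 413·(227/161 − 1) = 169.3 K.
ΔU = (1.42)(20.79)(169.3) = 4997 J.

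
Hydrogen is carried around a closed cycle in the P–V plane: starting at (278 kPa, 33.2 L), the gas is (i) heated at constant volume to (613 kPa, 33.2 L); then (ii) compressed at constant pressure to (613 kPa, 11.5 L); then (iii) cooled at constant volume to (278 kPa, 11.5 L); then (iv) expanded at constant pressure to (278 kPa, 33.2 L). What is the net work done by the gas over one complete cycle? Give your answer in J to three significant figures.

Constant-volume legs do no work.
W(ii) = (613)(11.5 − 33.2) = -13302 J; W(iv) = (278)(33.2 − 11.5) = 6033 J.
W_net = -13302 + 6033 = -7270 J (the counter-clockwise enclosed area).

W_net ≈ -7270 J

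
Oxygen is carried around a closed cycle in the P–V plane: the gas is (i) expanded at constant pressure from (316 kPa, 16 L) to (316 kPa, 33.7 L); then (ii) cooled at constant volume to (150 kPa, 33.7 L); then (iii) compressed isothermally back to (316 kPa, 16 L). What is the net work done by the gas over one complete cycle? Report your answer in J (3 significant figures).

Leg (i): W = PΔV = (316)(33.7 − 16) = 5593 J.
Leg (ii): W = 0.
Leg (iii): W = PᵢVᵢ ln(V_f/Vᵢ) = (5055) ln(16/33.7) = -3766 J.
W_net = 5593 − 3766 = 1828 J.

W_net ≈ 1830 J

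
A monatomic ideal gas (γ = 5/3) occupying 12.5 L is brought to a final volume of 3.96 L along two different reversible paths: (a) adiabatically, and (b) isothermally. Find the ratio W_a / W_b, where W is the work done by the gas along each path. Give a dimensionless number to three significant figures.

Path (a) adiabatic: W = P₁V₁(1 − (V₁/V₂)^(γ−1))/(γ−1) → W_a/(P₁V₁) = -1.728.
Path (b) isothermal: W = P₁V₁ ln(V₂/V₁) → W_b/(P₁V₁) = -1.149.
W_a / W_b = -1.728 / -1.149 = 1.503.

W_a / W_b ≈ 1.50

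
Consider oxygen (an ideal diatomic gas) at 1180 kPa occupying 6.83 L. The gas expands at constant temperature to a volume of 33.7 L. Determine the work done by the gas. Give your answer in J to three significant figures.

W ≈ 12900 J

Isothermal: W = nRT ln(V₂/V₁) = P₁V₁ ln(V₂/V₁).
P₁V₁ = (1180 kPa)(6.83 L) = 8059 J.
W = 8059 × ln(33.7/6.83) = 8059 × 1.596
W_by_gas = 12864 J.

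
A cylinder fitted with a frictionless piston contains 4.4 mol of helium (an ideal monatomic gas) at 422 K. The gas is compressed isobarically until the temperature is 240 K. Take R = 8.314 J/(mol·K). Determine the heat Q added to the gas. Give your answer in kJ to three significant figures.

Isobaric: W = nRΔT = (4.4)(8.314)(-182) = -6658 J.
ΔU = nCᵥΔT with Cᵥ = 3R/2: ΔU = (4.4)(12.47)(-182) = -9987 J.
Q = ΔU + W = -9987 − 6658 = -16645 J.

Q ≈ -16.6 kJ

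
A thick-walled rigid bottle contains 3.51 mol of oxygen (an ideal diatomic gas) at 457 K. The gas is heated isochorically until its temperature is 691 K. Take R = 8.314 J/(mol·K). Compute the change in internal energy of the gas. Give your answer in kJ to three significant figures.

ΔU ≈ 17.1 kJ

Constant volume ⇒ W = 0, so Q = ΔU = nCᵥΔT with Cᵥ = 5R/2 = 20.79 J/(mol·K).
ΔU = (3.51)(20.79)(691 − 457) = 17072 J.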